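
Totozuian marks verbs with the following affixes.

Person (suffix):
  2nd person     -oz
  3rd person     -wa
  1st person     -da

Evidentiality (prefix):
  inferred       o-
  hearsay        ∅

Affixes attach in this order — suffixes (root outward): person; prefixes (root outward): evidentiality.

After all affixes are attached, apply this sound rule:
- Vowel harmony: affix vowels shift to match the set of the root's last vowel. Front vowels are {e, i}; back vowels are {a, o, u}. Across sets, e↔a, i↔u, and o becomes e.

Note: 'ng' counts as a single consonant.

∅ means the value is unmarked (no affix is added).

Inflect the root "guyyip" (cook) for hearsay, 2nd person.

guyyipez

Attach person 2nd person -oz → guyyipoz.
evidentiality = hearsay: zero marking, form stays guyyipoz.
Apply vowel harmony: guyyipoz → guyyipez.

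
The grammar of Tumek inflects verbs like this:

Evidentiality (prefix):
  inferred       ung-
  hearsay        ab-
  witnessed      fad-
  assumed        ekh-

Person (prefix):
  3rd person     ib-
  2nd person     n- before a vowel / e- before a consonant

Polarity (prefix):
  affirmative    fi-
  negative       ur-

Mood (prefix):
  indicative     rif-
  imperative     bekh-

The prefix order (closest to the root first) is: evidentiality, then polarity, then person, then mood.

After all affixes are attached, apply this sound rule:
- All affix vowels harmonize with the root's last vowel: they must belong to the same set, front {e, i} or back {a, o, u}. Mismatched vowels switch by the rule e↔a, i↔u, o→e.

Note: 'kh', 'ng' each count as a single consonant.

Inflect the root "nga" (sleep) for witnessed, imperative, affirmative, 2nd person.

Attach evidentiality witnessed fad- → fadnga.
Attach polarity affirmative fi- → fifadnga.
Attach person 2nd person e- (before consonant 'f') → efifadnga.
Attach mood imperative bekh- → bekhefifadnga.
Apply vowel harmony: bekhefifadnga → bakhafufadnga.

bakhafufadnga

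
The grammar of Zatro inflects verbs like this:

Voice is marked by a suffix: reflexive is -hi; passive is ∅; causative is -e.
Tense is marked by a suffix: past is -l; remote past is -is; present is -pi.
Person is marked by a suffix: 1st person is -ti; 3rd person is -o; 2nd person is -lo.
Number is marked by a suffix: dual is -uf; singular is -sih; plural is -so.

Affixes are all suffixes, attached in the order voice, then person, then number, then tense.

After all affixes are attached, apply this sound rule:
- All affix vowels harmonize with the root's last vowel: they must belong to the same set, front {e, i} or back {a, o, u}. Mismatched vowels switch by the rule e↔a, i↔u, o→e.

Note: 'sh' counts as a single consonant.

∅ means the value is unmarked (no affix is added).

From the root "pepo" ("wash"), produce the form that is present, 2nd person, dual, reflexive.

pepohuloufpu

Attach voice reflexive -hi → pepohi.
Attach person 2nd person -lo → pepohilo.
Attach number dual -uf → pepohilouf.
Attach tense present -pi → pepohiloufpi.
Apply vowel harmony: pepohiloufpi → pepohuloufpu.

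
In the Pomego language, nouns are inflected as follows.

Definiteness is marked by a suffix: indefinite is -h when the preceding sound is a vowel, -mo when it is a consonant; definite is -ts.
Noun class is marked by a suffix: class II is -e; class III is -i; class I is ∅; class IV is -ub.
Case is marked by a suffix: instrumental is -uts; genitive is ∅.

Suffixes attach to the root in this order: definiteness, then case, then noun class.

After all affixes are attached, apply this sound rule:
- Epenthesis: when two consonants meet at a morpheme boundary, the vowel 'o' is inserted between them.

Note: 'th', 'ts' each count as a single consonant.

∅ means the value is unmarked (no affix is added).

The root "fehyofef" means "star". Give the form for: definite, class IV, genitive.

Attach definiteness definite -ts → fehyofefts.
case = genitive: zero marking, form stays fehyofefts.
Attach noun class class IV -ub → fehyofeftsub.
Apply epenthesis: fehyofeftsub → fehyofefotsub.

fehyofefotsub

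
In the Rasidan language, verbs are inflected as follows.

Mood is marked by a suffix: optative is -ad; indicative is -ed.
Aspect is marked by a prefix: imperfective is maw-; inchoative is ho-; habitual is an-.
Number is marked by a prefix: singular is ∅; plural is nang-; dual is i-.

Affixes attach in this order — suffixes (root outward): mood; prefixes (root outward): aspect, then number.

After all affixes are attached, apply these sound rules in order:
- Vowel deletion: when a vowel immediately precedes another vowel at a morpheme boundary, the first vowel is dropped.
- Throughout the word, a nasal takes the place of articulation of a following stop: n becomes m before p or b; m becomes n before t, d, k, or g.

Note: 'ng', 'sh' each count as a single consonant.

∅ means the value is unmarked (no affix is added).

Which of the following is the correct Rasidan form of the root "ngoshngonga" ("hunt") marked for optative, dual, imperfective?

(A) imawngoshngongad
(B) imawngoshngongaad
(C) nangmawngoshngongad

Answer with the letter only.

Attach mood optative -ad → ngoshngongaad.
Attach aspect imperfective maw- → mawngoshngongaad.
Attach number dual i- → imawngoshngongaad.
Apply vowel deletion: imawngoshngongaad → imawngoshngongad.
Nasal assimilation: no change.
So the correct form is imawngoshngongad, option (A).
(B) imawngoshngongaad is wrong: it fails to apply the sound rule(s).
(C) nangmawngoshngongad is wrong: it uses plural instead of dual for number.

A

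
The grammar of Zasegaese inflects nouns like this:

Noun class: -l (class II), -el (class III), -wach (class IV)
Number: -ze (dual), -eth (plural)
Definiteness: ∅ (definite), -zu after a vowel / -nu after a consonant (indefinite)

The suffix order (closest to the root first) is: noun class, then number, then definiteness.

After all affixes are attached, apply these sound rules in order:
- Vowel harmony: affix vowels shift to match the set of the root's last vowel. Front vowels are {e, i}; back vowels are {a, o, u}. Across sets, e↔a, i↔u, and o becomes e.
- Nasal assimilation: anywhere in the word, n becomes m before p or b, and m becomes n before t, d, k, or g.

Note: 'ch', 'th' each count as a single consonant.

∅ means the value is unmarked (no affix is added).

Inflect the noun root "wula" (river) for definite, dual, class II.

wulalza

Attach noun class class II -l → wulal.
Attach number dual -ze → wulalze.
definiteness = definite: zero marking, form stays wulalze.
Apply vowel harmony: wulalze → wulalza.
Nasal assimilation: no change.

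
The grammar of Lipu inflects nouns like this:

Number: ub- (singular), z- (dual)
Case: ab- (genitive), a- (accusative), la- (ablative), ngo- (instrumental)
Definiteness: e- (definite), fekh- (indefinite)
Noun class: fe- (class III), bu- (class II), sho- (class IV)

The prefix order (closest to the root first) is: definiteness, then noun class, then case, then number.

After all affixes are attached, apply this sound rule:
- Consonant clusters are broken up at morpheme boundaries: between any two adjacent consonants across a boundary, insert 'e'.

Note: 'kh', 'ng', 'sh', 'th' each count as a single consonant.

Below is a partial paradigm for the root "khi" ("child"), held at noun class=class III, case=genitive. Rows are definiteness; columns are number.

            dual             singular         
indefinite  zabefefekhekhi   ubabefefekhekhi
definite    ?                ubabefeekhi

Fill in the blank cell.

Attach definiteness definite e- → ekhi.
Attach noun class class III fe- → feekhi.
Attach case genitive ab- → abfeekhi.
Attach number dual z- → zabfeekhi.
Apply epenthesis: zabfeekhi → zabefeekhi.

zabefeekhi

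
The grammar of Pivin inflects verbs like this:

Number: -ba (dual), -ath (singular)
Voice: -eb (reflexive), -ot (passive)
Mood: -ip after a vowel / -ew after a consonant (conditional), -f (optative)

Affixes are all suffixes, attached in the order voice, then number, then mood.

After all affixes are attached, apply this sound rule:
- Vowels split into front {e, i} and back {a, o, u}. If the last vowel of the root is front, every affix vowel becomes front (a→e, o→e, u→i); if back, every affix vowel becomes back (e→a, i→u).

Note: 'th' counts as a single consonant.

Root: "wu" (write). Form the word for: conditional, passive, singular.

Attach voice passive -ot → wuot.
Attach number singular -ath → wuotath.
Attach mood conditional -ew (after consonant 'th') → wuotathew.
Apply vowel harmony: wuotathew → wuotathaw.

wuotathaw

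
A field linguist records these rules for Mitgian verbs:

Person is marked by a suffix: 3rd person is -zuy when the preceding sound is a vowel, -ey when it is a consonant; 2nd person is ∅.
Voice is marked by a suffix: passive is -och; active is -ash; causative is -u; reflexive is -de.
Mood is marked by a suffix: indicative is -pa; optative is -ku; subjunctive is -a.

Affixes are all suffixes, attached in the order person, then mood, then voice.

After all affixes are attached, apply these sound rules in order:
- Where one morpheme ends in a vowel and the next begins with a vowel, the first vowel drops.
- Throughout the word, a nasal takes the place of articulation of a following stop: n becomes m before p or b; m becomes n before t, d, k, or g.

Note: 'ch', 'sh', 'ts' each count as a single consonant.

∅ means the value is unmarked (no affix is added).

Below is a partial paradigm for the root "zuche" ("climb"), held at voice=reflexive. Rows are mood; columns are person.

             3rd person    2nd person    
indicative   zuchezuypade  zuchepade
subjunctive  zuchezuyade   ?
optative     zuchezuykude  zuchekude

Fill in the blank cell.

zuchade

person = 2nd person: zero marking, form stays zuche.
Attach mood subjunctive -a → zuchea.
Attach voice reflexive -de → zucheade.
Apply vowel deletion: zucheade → zuchade.
Nasal assimilation: no change.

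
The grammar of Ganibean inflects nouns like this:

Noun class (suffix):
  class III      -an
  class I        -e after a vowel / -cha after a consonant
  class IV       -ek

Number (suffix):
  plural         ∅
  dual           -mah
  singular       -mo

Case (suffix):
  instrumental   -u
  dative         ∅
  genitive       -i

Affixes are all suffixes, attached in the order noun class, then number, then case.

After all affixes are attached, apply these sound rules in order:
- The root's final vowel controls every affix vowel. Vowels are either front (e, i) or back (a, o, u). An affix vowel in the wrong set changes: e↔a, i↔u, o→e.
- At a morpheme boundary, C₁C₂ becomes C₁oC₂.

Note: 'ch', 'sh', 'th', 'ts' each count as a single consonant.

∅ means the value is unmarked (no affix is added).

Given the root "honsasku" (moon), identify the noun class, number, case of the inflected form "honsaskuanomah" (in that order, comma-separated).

Segment: honsasku-an-mah.
noun class: -an → class III.
number: -mah → dual.
case: ∅ → dative.

class III, dual, dative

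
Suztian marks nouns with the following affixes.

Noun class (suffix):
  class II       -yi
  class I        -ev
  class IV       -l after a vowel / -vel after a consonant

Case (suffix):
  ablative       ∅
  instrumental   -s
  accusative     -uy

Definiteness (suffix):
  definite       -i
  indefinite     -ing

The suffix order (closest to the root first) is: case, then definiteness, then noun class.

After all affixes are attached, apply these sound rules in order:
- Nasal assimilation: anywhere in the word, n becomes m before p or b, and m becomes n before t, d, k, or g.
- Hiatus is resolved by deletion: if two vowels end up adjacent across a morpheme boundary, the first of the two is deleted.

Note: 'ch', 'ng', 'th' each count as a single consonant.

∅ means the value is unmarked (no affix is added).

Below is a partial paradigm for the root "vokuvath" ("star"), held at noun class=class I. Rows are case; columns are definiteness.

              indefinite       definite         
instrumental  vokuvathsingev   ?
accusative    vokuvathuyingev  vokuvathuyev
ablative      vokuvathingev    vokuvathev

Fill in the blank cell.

Attach case instrumental -s → vokuvaths.
Attach definiteness definite -i → vokuvathsi.
Attach noun class class I -ev → vokuvathsiev.
Nasal assimilation: no change.
Apply vowel deletion: vokuvathsiev → vokuvathsev.

vokuvathsev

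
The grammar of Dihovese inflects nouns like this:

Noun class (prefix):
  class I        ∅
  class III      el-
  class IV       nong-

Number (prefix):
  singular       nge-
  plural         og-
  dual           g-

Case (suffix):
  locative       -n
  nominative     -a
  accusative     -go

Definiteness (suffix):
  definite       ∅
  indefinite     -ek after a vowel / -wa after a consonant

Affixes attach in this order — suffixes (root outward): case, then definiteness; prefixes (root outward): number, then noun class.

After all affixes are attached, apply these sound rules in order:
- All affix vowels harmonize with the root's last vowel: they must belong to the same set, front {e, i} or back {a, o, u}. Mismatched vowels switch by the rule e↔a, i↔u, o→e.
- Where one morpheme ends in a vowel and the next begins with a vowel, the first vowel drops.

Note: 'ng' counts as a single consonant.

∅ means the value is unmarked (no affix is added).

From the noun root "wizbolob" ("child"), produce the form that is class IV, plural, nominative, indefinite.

Attach number plural og- → ogwizbolob.
Attach case nominative -a → ogwizboloba.
Attach noun class class IV nong- → nongogwizboloba.
Attach definiteness indefinite -ek (after vowel 'a') → nongogwizbolobaek.
Apply vowel harmony: nongogwizbolobaek → nongogwizbolobaak.
Apply vowel deletion: nongogwizbolobaak → nongogwizbolobak.

nongogwizbolobak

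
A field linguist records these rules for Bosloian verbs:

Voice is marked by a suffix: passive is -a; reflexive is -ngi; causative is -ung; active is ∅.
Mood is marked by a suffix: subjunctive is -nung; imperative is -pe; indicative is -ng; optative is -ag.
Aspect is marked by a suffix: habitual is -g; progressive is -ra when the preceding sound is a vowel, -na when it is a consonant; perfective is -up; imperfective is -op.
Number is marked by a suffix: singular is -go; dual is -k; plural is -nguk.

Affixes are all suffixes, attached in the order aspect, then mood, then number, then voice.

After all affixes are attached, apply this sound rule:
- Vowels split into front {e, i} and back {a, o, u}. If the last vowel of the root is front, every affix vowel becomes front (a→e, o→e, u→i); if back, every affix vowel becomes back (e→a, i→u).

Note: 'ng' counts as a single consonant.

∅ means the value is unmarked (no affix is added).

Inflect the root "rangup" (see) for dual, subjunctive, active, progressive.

Attach aspect progressive -na (after consonant 'p') → rangupna.
Attach mood subjunctive -nung → rangupnanung.
Attach number dual -k → rangupnanungk.
voice = active: zero marking, form stays rangupnanungk.
Vowel harmony: no change.

rangupnanungk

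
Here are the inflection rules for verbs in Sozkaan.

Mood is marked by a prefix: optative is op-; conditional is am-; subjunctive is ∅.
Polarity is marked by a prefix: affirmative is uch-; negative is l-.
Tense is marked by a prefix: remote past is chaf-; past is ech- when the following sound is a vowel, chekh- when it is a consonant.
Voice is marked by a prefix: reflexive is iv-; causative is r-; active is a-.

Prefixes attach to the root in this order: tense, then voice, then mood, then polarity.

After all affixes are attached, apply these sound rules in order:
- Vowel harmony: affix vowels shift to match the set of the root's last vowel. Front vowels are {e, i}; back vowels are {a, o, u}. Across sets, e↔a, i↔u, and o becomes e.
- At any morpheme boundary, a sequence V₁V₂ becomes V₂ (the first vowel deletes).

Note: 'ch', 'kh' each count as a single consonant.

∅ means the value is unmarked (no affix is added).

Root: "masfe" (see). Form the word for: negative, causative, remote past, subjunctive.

Attach tense remote past chaf- → chafmasfe.
Attach voice causative r- → rchafmasfe.
mood = subjunctive: zero marking, form stays rchafmasfe.
Attach polarity negative l- → lrchafmasfe.
Apply vowel harmony: lrchafmasfe → lrchefmasfe.
Vowel deletion: no change.

lrchefmasfe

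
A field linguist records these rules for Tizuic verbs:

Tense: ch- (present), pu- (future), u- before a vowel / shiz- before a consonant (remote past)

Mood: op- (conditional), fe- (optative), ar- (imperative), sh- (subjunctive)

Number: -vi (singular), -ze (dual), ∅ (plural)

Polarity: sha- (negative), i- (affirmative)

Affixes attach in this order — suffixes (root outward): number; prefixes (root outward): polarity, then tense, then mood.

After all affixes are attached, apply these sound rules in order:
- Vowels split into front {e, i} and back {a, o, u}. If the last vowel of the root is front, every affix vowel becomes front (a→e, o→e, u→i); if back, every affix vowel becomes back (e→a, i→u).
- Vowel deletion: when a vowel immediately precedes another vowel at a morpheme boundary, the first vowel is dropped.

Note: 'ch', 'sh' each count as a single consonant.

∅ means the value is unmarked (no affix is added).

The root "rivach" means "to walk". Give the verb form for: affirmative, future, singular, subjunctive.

Attach number singular -vi → rivachvi.
Attach polarity affirmative i- → irivachvi.
Attach tense future pu- → puirivachvi.
Attach mood subjunctive sh- → shpuirivachvi.
Apply vowel harmony: shpuirivachvi → shpuurivachvu.
Apply vowel deletion: shpuurivachvu → shpurivachvu.

shpurivachvu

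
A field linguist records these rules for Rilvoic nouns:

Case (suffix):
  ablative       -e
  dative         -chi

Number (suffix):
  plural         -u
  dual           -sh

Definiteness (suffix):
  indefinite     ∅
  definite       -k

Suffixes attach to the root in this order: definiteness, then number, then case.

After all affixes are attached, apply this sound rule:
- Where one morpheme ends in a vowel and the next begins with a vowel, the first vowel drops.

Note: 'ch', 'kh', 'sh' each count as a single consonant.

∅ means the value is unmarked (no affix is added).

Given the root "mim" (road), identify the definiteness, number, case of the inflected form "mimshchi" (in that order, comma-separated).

Segment: mim-sh-chi.
definiteness: ∅ → indefinite.
number: -sh → dual.
case: -chi → dative.

indefinite, dual, dative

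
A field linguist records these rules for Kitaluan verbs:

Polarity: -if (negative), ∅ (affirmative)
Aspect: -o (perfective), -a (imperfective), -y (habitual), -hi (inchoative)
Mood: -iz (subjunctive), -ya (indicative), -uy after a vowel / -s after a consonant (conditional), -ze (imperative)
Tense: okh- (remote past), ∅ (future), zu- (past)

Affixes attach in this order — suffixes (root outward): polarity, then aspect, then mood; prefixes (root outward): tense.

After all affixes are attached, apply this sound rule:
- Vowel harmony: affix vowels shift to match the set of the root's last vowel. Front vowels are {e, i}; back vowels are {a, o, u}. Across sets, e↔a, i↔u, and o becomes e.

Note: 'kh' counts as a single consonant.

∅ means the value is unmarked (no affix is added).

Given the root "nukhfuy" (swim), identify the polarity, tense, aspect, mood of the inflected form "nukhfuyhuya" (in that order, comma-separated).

affirmative, future, inchoative, indicative

Segment: nukhfuy-hi-ya.
polarity: ∅ → affirmative.
tense: ∅ → future.
aspect: -hi → inchoative.
mood: -ya → indicative.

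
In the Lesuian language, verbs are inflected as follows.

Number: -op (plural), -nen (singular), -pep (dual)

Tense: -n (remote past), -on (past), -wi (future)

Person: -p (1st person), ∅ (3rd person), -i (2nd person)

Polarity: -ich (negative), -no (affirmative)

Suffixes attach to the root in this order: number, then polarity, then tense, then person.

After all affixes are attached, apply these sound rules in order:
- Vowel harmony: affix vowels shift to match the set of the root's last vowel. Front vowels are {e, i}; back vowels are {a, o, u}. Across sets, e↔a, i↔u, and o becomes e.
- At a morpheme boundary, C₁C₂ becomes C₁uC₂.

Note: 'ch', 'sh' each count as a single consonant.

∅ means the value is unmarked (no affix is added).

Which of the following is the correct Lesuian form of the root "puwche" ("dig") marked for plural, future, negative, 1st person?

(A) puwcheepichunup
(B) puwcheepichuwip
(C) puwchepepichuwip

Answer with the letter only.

B

Attach number plural -op → puwcheop.
Attach polarity negative -ich → puwcheopich.
Attach tense future -wi → puwcheopichwi.
Attach person 1st person -p → puwcheopichwip.
Apply vowel harmony: puwcheopichwip → puwcheepichwip.
Apply epenthesis: puwcheepichwip → puwcheepichuwip.
So the correct form is puwcheepichuwip, option (B).
(A) puwcheepichunup is wrong: it uses remote past instead of future for tense.
(C) puwchepepichuwip is wrong: it uses dual instead of plural for number.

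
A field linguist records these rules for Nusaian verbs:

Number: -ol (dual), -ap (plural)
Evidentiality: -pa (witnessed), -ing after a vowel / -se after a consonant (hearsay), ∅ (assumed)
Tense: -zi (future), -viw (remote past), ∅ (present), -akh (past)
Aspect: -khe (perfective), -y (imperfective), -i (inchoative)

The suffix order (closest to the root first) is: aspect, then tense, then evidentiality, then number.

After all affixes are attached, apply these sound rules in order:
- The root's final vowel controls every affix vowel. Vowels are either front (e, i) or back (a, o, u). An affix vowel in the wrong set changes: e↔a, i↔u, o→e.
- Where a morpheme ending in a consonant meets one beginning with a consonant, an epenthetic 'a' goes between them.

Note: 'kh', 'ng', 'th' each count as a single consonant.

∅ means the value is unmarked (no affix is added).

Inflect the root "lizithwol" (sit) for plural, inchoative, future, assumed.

lizithwoluzuap

Attach aspect inchoative -i → lizithwoli.
Attach tense future -zi → lizithwolizi.
evidentiality = assumed: zero marking, form stays lizithwolizi.
Attach number plural -ap → lizithwoliziap.
Apply vowel harmony: lizithwoliziap → lizithwoluzuap.
Epenthesis: no change.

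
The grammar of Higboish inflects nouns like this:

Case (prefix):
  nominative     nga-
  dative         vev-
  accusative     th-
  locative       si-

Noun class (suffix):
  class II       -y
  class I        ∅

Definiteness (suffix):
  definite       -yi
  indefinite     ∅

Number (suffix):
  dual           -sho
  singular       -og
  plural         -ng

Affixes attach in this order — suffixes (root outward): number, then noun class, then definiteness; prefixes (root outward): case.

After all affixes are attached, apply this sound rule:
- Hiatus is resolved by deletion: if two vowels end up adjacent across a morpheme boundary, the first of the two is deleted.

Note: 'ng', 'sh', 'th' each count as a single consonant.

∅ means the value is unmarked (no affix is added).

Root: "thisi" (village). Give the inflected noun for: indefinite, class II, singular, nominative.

Attach case nominative nga- → ngathisi.
Attach number singular -og → ngathisiog.
Attach noun class class II -y → ngathisiogy.
definiteness = indefinite: zero marking, form stays ngathisiogy.
Apply vowel deletion: ngathisiogy → ngathisogy.

ngathisogy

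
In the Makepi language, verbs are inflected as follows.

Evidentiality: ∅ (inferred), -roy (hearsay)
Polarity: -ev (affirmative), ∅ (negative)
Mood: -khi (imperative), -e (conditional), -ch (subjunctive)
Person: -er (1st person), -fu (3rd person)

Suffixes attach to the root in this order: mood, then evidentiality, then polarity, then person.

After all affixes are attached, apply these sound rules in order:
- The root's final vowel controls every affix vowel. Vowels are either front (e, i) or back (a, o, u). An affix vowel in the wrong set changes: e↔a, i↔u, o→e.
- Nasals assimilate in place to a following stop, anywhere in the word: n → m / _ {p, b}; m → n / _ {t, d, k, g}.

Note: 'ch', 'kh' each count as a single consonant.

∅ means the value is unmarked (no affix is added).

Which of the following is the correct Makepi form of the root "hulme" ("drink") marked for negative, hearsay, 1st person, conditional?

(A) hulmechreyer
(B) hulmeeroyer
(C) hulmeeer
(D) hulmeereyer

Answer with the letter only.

D

Attach mood conditional -e → hulmee.
Attach evidentiality hearsay -roy → hulmeeroy.
polarity = negative: zero marking, form stays hulmeeroy.
Attach person 1st person -er → hulmeeroyer.
Apply vowel harmony: hulmeeroyer → hulmeereyer.
Nasal assimilation: no change.
So the correct form is hulmeereyer, option (D).
(C) hulmeeer is wrong: it uses inferred instead of hearsay for evidentiality.
(A) hulmechreyer is wrong: it uses subjunctive instead of conditional for mood.
(B) hulmeeroyer is wrong: it fails to apply the sound rule(s).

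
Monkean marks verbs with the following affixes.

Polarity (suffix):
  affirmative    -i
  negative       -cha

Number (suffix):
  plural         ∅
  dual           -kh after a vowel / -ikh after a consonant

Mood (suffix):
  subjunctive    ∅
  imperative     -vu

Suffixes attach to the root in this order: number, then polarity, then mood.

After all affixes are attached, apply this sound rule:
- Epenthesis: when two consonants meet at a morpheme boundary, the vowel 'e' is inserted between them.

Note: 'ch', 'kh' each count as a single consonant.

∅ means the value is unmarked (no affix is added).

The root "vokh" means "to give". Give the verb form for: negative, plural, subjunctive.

vokhecha

number = plural: zero marking, form stays vokh.
Attach polarity negative -cha → vokhcha.
mood = subjunctive: zero marking, form stays vokhcha.
Apply epenthesis: vokhcha → vokhecha.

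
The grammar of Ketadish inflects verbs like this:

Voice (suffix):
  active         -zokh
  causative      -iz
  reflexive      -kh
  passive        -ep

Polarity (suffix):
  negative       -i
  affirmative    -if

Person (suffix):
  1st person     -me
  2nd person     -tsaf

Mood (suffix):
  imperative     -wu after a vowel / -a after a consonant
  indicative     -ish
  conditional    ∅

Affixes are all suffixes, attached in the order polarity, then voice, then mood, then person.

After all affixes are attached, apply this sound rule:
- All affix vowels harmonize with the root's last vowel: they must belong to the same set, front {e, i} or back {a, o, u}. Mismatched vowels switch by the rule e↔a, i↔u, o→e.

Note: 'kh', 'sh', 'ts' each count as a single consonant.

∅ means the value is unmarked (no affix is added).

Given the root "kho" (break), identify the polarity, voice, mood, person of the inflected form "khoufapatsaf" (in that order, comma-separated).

Segment: kho-if-ep-a-tsaf.
polarity: -if → affirmative.
voice: -ep → passive.
mood: -wu/a → imperative.
person: -tsaf → 2nd person.

affirmative, passive, imperative, 2nd person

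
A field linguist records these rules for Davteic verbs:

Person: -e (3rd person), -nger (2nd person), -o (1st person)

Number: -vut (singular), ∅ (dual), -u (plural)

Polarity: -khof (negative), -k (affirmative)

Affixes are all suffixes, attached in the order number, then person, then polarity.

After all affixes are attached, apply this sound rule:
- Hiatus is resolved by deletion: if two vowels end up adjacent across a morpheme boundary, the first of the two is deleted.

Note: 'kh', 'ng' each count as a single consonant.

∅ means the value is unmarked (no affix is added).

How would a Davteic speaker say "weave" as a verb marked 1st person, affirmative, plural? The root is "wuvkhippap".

wuvkhippapok

Attach number plural -u → wuvkhippapu.
Attach person 1st person -o → wuvkhippapuo.
Attach polarity affirmative -k → wuvkhippapuok.
Apply vowel deletion: wuvkhippapuok → wuvkhippapok.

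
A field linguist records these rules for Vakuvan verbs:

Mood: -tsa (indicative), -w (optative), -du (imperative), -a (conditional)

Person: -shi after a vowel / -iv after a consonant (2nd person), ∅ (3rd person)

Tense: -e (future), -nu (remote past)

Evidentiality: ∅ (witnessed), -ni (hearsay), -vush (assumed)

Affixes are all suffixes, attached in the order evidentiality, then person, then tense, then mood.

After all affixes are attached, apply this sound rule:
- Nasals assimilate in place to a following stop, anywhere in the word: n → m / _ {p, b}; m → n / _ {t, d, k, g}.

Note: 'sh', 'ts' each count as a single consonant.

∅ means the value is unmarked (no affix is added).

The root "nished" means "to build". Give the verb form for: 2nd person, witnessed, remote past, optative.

evidentiality = witnessed: zero marking, form stays nished.
Attach person 2nd person -iv (after consonant 'd') → nishediv.
Attach tense remote past -nu → nishedivnu.
Attach mood optative -w → nishedivnuw.
Nasal assimilation: no change.

nishedivnuw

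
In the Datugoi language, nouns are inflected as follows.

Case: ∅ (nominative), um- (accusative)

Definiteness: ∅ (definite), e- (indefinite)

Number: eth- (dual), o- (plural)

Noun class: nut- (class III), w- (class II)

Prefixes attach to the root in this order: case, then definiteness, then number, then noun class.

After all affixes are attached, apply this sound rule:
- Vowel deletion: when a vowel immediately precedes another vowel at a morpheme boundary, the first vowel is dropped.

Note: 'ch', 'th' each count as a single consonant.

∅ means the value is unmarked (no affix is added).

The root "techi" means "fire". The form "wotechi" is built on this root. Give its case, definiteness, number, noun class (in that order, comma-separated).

nominative, definite, plural, class II

Segment: w-o-techi.
case: ∅ → nominative.
definiteness: ∅ → definite.
number: o- → plural.
noun class: w- → class II.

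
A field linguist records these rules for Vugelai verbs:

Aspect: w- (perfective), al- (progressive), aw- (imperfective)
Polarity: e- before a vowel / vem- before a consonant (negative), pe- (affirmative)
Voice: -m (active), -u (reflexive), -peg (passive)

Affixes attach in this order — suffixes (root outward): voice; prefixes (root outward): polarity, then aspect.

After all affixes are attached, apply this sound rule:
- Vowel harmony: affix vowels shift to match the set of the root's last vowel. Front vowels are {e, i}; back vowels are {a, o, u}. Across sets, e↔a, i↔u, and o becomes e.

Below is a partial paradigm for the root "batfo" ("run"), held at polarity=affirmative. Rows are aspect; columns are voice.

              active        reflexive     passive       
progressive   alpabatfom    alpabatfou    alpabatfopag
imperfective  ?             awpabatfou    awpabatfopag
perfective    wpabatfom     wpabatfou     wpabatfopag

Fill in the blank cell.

awpabatfom

Attach polarity affirmative pe- → pebatfo.
Attach aspect imperfective aw- → awpebatfo.
Attach voice active -m → awpebatfom.
Apply vowel harmony: awpebatfom → awpabatfom.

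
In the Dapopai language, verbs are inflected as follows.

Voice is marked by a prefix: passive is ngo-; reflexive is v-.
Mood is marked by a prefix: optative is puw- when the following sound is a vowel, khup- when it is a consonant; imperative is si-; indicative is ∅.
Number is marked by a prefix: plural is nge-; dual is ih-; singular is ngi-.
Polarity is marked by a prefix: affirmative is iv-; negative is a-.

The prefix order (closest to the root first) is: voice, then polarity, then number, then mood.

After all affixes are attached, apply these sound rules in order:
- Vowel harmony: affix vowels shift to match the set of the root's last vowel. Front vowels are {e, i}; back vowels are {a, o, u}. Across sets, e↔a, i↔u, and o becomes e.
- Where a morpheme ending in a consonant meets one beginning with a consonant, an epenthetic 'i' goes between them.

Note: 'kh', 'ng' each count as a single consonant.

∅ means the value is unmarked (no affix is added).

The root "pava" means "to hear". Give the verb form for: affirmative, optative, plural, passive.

Attach voice passive ngo- → ngopava.
Attach polarity affirmative iv- → ivngopava.
Attach number plural nge- → ngeivngopava.
Attach mood optative khup- (before consonant 'ng') → khupngeivngopava.
Apply vowel harmony: khupngeivngopava → khupngauvngopava.
Apply epenthesis: khupngauvngopava → khupingauvingopava.

khupingauvingopava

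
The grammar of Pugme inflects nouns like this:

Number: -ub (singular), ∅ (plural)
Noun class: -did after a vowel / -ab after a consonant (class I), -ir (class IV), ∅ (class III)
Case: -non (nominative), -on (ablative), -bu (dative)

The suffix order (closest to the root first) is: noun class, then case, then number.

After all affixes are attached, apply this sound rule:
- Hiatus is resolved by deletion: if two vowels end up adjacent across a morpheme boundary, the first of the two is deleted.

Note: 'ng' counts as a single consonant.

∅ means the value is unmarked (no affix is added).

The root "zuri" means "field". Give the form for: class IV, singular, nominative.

Attach noun class class IV -ir → zuriir.
Attach case nominative -non → zuriirnon.
Attach number singular -ub → zuriirnonub.
Apply vowel deletion: zuriirnonub → zurirnonub.

zurirnonub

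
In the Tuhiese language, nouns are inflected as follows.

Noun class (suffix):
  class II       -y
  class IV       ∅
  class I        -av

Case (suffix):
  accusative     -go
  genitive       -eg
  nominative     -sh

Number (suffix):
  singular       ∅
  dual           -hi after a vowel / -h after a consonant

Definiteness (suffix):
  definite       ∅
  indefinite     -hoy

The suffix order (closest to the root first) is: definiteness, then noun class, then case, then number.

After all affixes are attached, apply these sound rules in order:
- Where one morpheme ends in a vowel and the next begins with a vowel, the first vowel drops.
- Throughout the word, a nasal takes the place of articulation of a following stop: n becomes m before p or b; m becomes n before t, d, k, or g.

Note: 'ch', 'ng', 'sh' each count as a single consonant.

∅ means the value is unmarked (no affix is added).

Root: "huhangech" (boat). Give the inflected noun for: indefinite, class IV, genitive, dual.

huhangechhoyegh

Attach definiteness indefinite -hoy → huhangechhoy.
noun class = class IV: zero marking, form stays huhangechhoy.
Attach case genitive -eg → huhangechhoyeg.
Attach number dual -h (after consonant 'g') → huhangechhoyegh.
Vowel deletion: no change.
Nasal assimilation: no change.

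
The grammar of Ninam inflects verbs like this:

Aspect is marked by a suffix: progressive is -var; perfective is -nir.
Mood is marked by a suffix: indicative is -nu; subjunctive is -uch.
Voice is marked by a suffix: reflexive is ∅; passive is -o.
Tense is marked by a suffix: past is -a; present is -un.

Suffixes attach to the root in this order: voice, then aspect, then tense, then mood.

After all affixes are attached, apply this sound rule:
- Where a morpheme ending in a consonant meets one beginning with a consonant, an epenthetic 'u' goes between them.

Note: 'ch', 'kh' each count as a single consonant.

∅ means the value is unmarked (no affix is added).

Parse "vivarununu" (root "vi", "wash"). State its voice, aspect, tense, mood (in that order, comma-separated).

reflexive, progressive, present, indicative

Segment: vi-var-un-nu.
voice: ∅ → reflexive.
aspect: -var → progressive.
tense: -un → present.
mood: -nu → indicative.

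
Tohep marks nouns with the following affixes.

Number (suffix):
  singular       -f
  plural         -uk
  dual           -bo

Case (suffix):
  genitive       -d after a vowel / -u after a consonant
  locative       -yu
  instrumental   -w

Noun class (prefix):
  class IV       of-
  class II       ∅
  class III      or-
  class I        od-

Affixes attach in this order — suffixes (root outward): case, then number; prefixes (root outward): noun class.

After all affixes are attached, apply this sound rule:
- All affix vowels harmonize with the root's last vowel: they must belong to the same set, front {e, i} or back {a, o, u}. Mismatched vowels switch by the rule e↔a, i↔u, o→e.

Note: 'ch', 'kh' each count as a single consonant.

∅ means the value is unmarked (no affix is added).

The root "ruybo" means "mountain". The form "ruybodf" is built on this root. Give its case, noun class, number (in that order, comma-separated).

genitive, class II, singular

Segment: ruybo-d-f.
case: -d/u → genitive.
noun class: ∅ → class II.
number: -f → singular.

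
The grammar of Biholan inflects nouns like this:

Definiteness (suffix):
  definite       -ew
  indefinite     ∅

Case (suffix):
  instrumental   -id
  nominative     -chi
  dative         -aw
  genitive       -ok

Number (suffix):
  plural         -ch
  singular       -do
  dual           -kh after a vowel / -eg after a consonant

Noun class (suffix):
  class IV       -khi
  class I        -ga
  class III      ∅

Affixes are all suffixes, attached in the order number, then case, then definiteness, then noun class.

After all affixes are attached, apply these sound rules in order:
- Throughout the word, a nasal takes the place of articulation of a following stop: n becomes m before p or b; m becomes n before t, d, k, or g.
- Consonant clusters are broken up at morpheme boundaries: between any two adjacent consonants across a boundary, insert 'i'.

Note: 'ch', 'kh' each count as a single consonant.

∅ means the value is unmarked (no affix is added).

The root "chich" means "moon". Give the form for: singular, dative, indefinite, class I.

chichidoawiga

Attach number singular -do → chichdo.
Attach case dative -aw → chichdoaw.
definiteness = indefinite: zero marking, form stays chichdoaw.
Attach noun class class I -ga → chichdoawga.
Nasal assimilation: no change.
Apply epenthesis: chichdoawga → chichidoawiga.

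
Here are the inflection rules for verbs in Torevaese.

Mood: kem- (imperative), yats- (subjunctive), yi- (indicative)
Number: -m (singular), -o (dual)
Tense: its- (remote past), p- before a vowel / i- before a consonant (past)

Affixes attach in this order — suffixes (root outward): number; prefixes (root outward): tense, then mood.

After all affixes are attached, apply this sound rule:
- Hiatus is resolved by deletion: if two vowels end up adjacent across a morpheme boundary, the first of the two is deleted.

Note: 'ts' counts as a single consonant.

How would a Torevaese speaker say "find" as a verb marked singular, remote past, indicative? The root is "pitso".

yitspitsom

Attach number singular -m → pitsom.
Attach tense remote past its- → itspitsom.
Attach mood indicative yi- → yiitspitsom.
Apply vowel deletion: yiitspitsom → yitspitsom.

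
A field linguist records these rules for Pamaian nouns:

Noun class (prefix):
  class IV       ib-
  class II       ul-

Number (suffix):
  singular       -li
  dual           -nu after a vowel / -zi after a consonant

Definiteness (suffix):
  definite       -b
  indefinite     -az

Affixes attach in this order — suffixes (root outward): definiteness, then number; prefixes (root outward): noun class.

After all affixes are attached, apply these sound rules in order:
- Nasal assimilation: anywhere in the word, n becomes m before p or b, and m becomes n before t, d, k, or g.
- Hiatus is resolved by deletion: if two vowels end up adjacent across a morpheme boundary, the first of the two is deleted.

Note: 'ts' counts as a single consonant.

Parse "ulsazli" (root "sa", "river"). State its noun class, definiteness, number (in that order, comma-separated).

Segment: ul-sa-az-li.
noun class: ul- → class II.
definiteness: -az → indefinite.
number: -li → singular.

class II, indefinite, singular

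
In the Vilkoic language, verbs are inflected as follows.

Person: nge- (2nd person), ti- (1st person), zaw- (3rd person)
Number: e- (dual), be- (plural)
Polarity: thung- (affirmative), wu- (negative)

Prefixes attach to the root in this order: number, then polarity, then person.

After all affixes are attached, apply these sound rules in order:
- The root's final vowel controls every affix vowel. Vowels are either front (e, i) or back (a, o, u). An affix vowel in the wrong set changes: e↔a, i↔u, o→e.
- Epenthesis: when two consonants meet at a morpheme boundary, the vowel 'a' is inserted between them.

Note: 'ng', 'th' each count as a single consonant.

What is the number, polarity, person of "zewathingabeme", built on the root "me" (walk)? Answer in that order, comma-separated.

Segment: zaw-thung-be-me.
number: be- → plural.
polarity: thung- → affirmative.
person: zaw- → 3rd person.

plural, affirmative, 3rd person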